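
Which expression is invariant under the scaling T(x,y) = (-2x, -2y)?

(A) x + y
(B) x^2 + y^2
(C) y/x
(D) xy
C

Under the uniform scaling T(x,y) = (-2x, -2y):
Substitute the transformed coordinates into each option and compare with the original:
(A) x + y  ->  (-2x) + (-2y) = -2x - 2y   [differs from x + y: not invariant]
(B) x^2 + y^2  ->  (-2x)^2 + (-2y)^2 = 4x^2 + 4y^2   [differs from x^2 + y^2: not invariant]
(C) y/x  ->  (-2y)/(-2x) = y/x   [equals y/x: invariant]
(D) xy  ->  (-2x)(-2y) = 4xy   [differs from xy: not invariant]

Only option (C), y/x, is unchanged by the transformation.
The common factor -2 cancels in a ratio of coordinates, while sums, products and sums of squares pick up factors of -2 or 4.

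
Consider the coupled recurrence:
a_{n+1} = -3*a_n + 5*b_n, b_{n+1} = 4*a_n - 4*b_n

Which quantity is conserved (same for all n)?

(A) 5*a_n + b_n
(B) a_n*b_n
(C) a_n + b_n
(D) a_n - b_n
C

Replace a_n by a_{n+1} = -3*a_n + 5*b_n and b_n by b_{n+1} = 4*a_n - 4*b_n in each option and simplify:
(A) 5*a_n + b_n  ->  5*(-3*a_n + 5*b_n) + (4*a_n - 4*b_n) = -11*a_n + 21*b_n   [not conserved]
(B) a_n*b_n  ->  (-3*a_n + 5*b_n)*(4*a_n - 4*b_n) = -12*a_n^2 + 32*a_n*b_n - 20*b_n^2   [not conserved]
(C) a_n + b_n  ->  (-3*a_n + 5*b_n) + (4*a_n - 4*b_n) = a_n + b_n   [conserved]
(D) a_n - b_n  ->  (-3*a_n + 5*b_n) - (4*a_n - 4*b_n) = -7*a_n + 9*b_n   [not conserved]

Only (C) a_n + b_n returns to itself after one step, so it is the conserved quantity.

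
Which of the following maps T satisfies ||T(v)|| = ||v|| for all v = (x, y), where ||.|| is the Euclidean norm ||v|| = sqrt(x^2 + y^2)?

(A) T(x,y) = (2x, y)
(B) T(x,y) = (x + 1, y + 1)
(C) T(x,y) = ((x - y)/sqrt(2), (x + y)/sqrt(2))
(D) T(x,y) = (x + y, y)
C

A transformation preserves a norm if ||T(v)|| = ||v|| for every v; a single vector where the norm changes rules an option out.

(A) T(x,y) = (2x, y): v = (1, 0) has norm sqrt((1)^2 + (0)^2) = 1, but T(v) = (2, 0) has norm 2 -- not preserved.
(B) T(x,y) = (x + 1, y + 1): v = (1, 0) has norm sqrt((1)^2 + (0)^2) = 1, but T(v) = (2, 1) has norm sqrt(5) -- not preserved.
(C) T(x,y) = ((x - y)/sqrt(2), (x + y)/sqrt(2)): preserves the norm -- it is an orthogonal map (a rotation/reflection), and (sqrt(2)(x - y)/2)^2 + (sqrt(2)(x + y)/2)^2 simplifies to x^2 + y^2.
(D) T(x,y) = (x + y, y): v = (0, 1) has norm sqrt((0)^2 + (1)^2) = 1, but T(v) = (1, 1) has norm sqrt(2) -- not preserved.

Therefore the answer is (C).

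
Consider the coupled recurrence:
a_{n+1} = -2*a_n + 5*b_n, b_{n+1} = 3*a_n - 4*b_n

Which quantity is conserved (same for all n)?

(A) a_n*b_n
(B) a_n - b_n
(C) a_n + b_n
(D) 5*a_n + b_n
C

Replace a_n by a_{n+1} = -2*a_n + 5*b_n and b_n by b_{n+1} = 3*a_n - 4*b_n in each option and simplify:
(A) a_n*b_n  ->  (-2*a_n + 5*b_n)*(3*a_n - 4*b_n) = -6*a_n^2 + 23*a_n*b_n - 20*b_n^2   [not conserved]
(B) a_n - b_n  ->  (-2*a_n + 5*b_n) - (3*a_n - 4*b_n) = -5*a_n + 9*b_n   [not conserved]
(C) a_n + b_n  ->  (-2*a_n + 5*b_n) + (3*a_n - 4*b_n) = a_n + b_n   [conserved]
(D) 5*a_n + b_n  ->  5*(-2*a_n + 5*b_n) + (3*a_n - 4*b_n) = -7*a_n + 21*b_n   [not conserved]

Only (C) a_n + b_n returns to itself after one step, so it is the conserved quantity.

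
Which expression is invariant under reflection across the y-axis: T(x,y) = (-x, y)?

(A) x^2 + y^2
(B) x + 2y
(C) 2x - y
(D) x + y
A

The map is reflection across the y-axis: T(x,y) = (-x, y).
Substitute the transformed coordinates into each option and compare with the original:
(A) x^2 + y^2  ->  (-x)^2 + (y)^2 = x^2 + y^2   [equals x^2 + y^2: invariant]
(B) x + 2y  ->  (-x) + 2(y) = -x + 2y   [differs from x + 2y: not invariant]
(C) 2x - y  ->  2(-x) - (y) = -2x - y   [differs from 2x - y: not invariant]
(D) x + y  ->  (-x) + (y) = -x + y   [differs from x + y: not invariant]

Only option (A), x^2 + y^2, is unchanged by the transformation.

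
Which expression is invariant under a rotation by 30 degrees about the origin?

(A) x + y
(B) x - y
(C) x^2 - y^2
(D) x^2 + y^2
D

A rotation by 30 degrees sends (x, y) to (sqrt(3)x/2 - y/2, x/2 + sqrt(3)y/2).
Substitute the transformed coordinates into each option and compare with the original:
(A) x + y  ->  (sqrt(3)x/2 - y/2) + (x/2 + sqrt(3)y/2) = x/2 + sqrt(3)x/2 - y/2 + sqrt(3)y/2   [differs from x + y: not invariant]
(B) x - y  ->  (sqrt(3)x/2 - y/2) - (x/2 + sqrt(3)y/2) = -x/2 + sqrt(3)x/2 - sqrt(3)y/2 - y/2   [differs from x - y: not invariant]
(C) x^2 - y^2  ->  (sqrt(3)x/2 - y/2)^2 - (x/2 + sqrt(3)y/2)^2 = x^2/2 - sqrt(3)xy - y^2/2   [differs from x^2 - y^2: not invariant]
(D) x^2 + y^2  ->  (sqrt(3)x/2 - y/2)^2 + (x/2 + sqrt(3)y/2)^2 = x^2 + y^2   [equals x^2 + y^2: invariant]

Only option (D), x^2 + y^2, is unchanged by the transformation.
Geometrically, x^2 + y^2 is the squared distance from the origin, which every rotation about the origin preserves.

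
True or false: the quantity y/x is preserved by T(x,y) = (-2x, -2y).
True

Substitute T(x,y) = (-2x, -2y) into the expression and compare with the original.

Original: y/x
After applying T: (-2y)/(-2x) = y/x

This is identical to the original y/x, so the expression is invariant.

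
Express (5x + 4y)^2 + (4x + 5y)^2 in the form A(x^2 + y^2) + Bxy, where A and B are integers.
41(x^2 + y^2) + 80xy

Expanding: (5x + 4y)^2 = 25x^2 + 40xy + 16y^2
(4x + 5y)^2 = 16x^2 + 40xy + 25y^2
Sum = (25+16)(x^2+y^2) + 80xy = 41(x^2 + y^2) + 80xy
This is symmetric in x and y.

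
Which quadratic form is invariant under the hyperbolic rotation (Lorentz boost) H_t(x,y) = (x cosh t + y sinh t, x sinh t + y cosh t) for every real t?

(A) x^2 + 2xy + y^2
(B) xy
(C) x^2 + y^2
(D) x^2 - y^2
D

Write x' = x cosh t + y sinh t, y' = x sinh t + y cosh t and substitute into each option:
(A) x^2 + 2xy + y^2: (x' + y')^2 with x' + y' = (x + y)(cosh t + sinh t) = (x + y)e^t, so it becomes (x + y)^2 e^(2t)   [not invariant for t != 0]
(B) xy: (x cosh t + y sinh t)(x sinh t + y cosh t) = xy(cosh^2 t + sinh^2 t) + (x^2 + y^2) sinh t cosh t = xy cosh 2t + (x^2 + y^2)(sinh 2t)/2   [not invariant for t != 0]
(C) x^2 + y^2: (x cosh t + y sinh t)^2 + (x sinh t + y cosh t)^2 = (x^2 + y^2)(cosh^2 t + sinh^2 t) + 4xy sinh t cosh t = (x^2 + y^2) cosh 2t + 2xy sinh 2t   [not invariant for t != 0]
(D) x^2 - y^2: (x cosh t + y sinh t)^2 - (x sinh t + y cosh t)^2 = x^2(cosh^2 t - sinh^2 t) + 2xy(cosh t sinh t - sinh t cosh t) + y^2(sinh^2 t - cosh^2 t) = x^2 - y^2   [invariant, using cosh^2 t - sinh^2 t = 1]

Only (D) x^2 - y^2 is unchanged; it is the Minkowski form preserved by Lorentz boosts, just as x^2 + y^2 is preserved by ordinary rotations.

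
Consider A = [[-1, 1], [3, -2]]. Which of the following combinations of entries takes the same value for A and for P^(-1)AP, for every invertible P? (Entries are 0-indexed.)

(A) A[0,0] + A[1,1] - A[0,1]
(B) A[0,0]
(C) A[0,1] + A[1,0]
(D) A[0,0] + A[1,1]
D

A[0,0] + A[1,1] is the trace of A. By the cyclic property of the trace, tr(P^(-1)AP) = tr(APP^(-1)) = tr(A), so it is the same for every matrix similar to A.

The other combinations are not similarity invariants. For example, take P = [[1, 1], [0, 1]] (det P = 1), so P^(-1) = [[1, -1], [0, 1]] and
B = P^(-1)AP = [[-4, -1], [3, 1]].
Evaluating each option on A and on B:
(A) A[0,0] + A[1,1] - A[0,1]: -4 for A, -2 for B -> changes
(B) A[0,0]: -1 for A, -4 for B -> changes
(C) A[0,1] + A[1,0]: 4 for A, 2 for B -> changes
(D) A[0,0] + A[1,1]: -3 for A, -3 for B -> unchanged

Only (D) A[0,0] + A[1,1] = -3 survives (and it does so for every P, not just this one), so it is the invariant.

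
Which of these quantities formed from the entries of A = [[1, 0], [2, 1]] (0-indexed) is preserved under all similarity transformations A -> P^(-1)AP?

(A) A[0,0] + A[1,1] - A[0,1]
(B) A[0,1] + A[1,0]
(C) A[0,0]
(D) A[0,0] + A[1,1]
D

A[0,0] + A[1,1] is the trace of A. By the cyclic property of the trace, tr(P^(-1)AP) = tr(APP^(-1)) = tr(A), so it is the same for every matrix similar to A.

The other combinations are not similarity invariants. For example, take P = [[1, 1], [0, 1]] (det P = 1), so P^(-1) = [[1, -1], [0, 1]] and
B = P^(-1)AP = [[-1, -2], [2, 3]].
Evaluating each option on A and on B:
(A) A[0,0] + A[1,1] - A[0,1]: 2 for A, 4 for B -> changes
(B) A[0,1] + A[1,0]: 2 for A, 0 for B -> changes
(C) A[0,0]: 1 for A, -1 for B -> changes
(D) A[0,0] + A[1,1]: 2 for A, 2 for B -> unchanged

Only (D) A[0,0] + A[1,1] = 2 survives (and it does so for every P, not just this one), so it is the invariant.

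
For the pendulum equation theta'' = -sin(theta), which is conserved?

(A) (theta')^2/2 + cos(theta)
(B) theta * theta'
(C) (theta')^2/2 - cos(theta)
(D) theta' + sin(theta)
C

A first integral I satisfies dI/dt = 0 along every solution. Differentiate each option and use the equation of motion:
(A) d/dt[(theta')^2/2 + cos(theta)] = theta' theta'' - sin(theta) theta' = -2 theta' sin(theta), not identically 0
(B) d/dt[theta * theta'] = (theta')^2 + theta theta'' = (theta')^2 - theta sin(theta), not identically 0
(C) d/dt[(theta')^2/2 - cos(theta)] = theta' theta'' + sin(theta) theta' = theta'(-sin(theta)) + theta' sin(theta) = 0
(D) d/dt[theta' + sin(theta)] = theta'' + cos(theta) theta' = -sin(theta) + theta' cos(theta), not identically 0

Only (C) has zero time-derivative. This is the total energy: kinetic (theta')^2/2 plus potential -cos(theta).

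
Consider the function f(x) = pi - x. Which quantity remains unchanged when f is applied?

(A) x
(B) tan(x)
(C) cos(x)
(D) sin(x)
D

For f(x) = pi - x:
sin(pi - x) = sin(x), so sine is invariant under this transformation.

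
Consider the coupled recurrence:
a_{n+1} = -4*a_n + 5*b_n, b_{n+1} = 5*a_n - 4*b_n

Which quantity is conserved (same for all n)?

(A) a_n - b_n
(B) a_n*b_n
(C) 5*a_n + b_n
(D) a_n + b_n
D

Replace a_n by a_{n+1} = -4*a_n + 5*b_n and b_n by b_{n+1} = 5*a_n - 4*b_n in each option and simplify:
(A) a_n - b_n  ->  (-4*a_n + 5*b_n) - (5*a_n - 4*b_n) = -9*a_n + 9*b_n   [not conserved]
(B) a_n*b_n  ->  (-4*a_n + 5*b_n)*(5*a_n - 4*b_n) = -20*a_n^2 + 41*a_n*b_n - 20*b_n^2   [not conserved]
(C) 5*a_n + b_n  ->  5*(-4*a_n + 5*b_n) + (5*a_n - 4*b_n) = -15*a_n + 21*b_n   [not conserved]
(D) a_n + b_n  ->  (-4*a_n + 5*b_n) + (5*a_n - 4*b_n) = a_n + b_n   [conserved]

Only (D) a_n + b_n returns to itself after one step, so it is the conserved quantity.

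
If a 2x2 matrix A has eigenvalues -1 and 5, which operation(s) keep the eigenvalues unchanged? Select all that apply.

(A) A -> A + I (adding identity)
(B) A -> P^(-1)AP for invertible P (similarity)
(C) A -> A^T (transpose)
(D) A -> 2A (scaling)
B and C

Eigenvalues are preserved by:
1. Similarity transformations: A -> P^(-1)AP (same characteristic polynomial)
2. Transpose: A^T has the same eigenvalues as A

Eigenvalues are NOT preserved by:
- Adding identity: eigenvalues become -1+1, 5+1
- Scaling: eigenvalues become -2, 10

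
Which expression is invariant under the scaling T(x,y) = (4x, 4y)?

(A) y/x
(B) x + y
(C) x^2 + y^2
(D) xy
A

Under the uniform scaling T(x,y) = (4x, 4y):
Substitute the transformed coordinates into each option and compare with the original:
(A) y/x  ->  (4y)/(4x) = y/x   [equals y/x: invariant]
(B) x + y  ->  (4x) + (4y) = 4x + 4y   [differs from x + y: not invariant]
(C) x^2 + y^2  ->  (4x)^2 + (4y)^2 = 16x^2 + 16y^2   [differs from x^2 + y^2: not invariant]
(D) xy  ->  (4x)(4y) = 16xy   [differs from xy: not invariant]

Only option (A), y/x, is unchanged by the transformation.
The common factor 4 cancels in a ratio of coordinates, while sums, products and sums of squares pick up factors of 4 or 16.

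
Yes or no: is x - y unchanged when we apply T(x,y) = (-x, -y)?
No

Substitute T(x,y) = (-x, -y) into the expression and compare with the original.

Original: x - y
After applying T: (-x) - (-y) = -x + y

This differs from the original x - y (difference: -2x + 2y), so the expression is NOT invariant.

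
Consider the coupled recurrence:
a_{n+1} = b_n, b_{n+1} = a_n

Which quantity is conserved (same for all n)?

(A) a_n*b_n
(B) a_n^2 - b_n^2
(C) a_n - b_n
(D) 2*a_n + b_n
A

Replace a_n by a_{n+1} = b_n and b_n by b_{n+1} = a_n in each option and simplify:
(A) a_n*b_n  ->  (b_n)*(a_n) = a_n*b_n   [conserved]
(B) a_n^2 - b_n^2  ->  (b_n)^2 - (a_n)^2 = -a_n^2 + b_n^2   [not conserved]
(C) a_n - b_n  ->  (b_n) - (a_n) = -a_n + b_n   [not conserved]
(D) 2*a_n + b_n  ->  2*(b_n) + (a_n) = a_n + 2*b_n   [not conserved]

Only (A) a_n*b_n returns to itself after one step, so it is the conserved quantity.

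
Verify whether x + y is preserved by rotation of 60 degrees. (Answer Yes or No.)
No

Applying rotation by 60 degrees: x' = x*cos(60 degrees) - y*sin(60 degrees) = x/2 - sqrt(3)y/2, y' = x*sin(60 degrees) + y*cos(60 degrees) = sqrt(3)x/2 + y/2

Substituting into x + y:
(x/2 - sqrt(3)y/2) + (sqrt(3)x/2 + y/2)
= x/2 + sqrt(3)x/2 - sqrt(3)y/2 + y/2

This differs from the original expression x + y, so it is NOT invariant.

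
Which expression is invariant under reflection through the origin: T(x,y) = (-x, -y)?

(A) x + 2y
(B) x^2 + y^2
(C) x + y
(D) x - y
B

The map is reflection through the origin: T(x,y) = (-x, -y).
Substitute the transformed coordinates into each option and compare with the original:
(A) x + 2y  ->  (-x) + 2(-y) = -x - 2y   [differs from x + 2y: not invariant]
(B) x^2 + y^2  ->  (-x)^2 + (-y)^2 = x^2 + y^2   [equals x^2 + y^2: invariant]
(C) x + y  ->  (-x) + (-y) = -x - y   [differs from x + y: not invariant]
(D) x - y  ->  (-x) - (-y) = -x + y   [differs from x - y: not invariant]

Only option (B), x^2 + y^2, is unchanged by the transformation.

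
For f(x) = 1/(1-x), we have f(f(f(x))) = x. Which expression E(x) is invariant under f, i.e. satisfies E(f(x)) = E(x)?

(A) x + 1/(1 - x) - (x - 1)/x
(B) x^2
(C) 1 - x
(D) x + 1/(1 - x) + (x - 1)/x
D

Replace x by f(x) = 1/(1 - x) in each option and simplify. As a quick numerical cross-check, also compare E(4) with E(f(4)) = E(-1/3).

(A) x + 1/(1 - x) - (x - 1)/x  ->  (1/(1 - x)) + 1/(1 - (1/(1 - x))) - ((1/(1 - x)) - 1)/(1/(1 - x)) = (x^2(1 - x) - x + (x - 1)^2)/(x(x - 1)); check: E(4) = 35/12 but E(-1/3) = -43/12.   [not invariant]
(B) x^2  ->  (1/(1 - x))^2 = (x - 1)^(-2); check: E(4) = 16 but E(-1/3) = 1/9.   [not invariant]
(C) 1 - x  ->  1 - (1/(1 - x)) = x/(x - 1); check: E(4) = -3 but E(-1/3) = 4/3.   [not invariant]
(D) x + 1/(1 - x) + (x - 1)/x  ->  (1/(1 - x)) + 1/(1 - (1/(1 - x))) + ((1/(1 - x)) - 1)/(1/(1 - x)), which simplifies back to x + 1/(1 - x) + (x - 1)/x; check: E(4) = 53/12, E(-1/3) = 53/12.   [invariant]

Only (D) is unchanged. Indeed f(f(x)) = 1/(1 - 1/(1-x)) = (1-x)/(-x) = (x-1)/x, so E(x) = x + f(x) + f(f(x)) is the sum over the whole 3-cycle; applying f just permutes the three terms cyclically (x -> f(x) -> f(f(x)) -> x), leaving the sum unchanged.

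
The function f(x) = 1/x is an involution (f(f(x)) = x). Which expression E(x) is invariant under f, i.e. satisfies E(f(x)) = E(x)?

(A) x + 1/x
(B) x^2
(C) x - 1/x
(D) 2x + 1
A

Replace x by f(x) = 1/x in each option and simplify. As a quick numerical cross-check, also compare E(3) with E(f(3)) = E(1/3).

(A) x + 1/x  ->  (1/x) + 1/(1/x), which simplifies back to x + 1/x; check: E(3) = 10/3, E(1/3) = 10/3.   [invariant]
(B) x^2  ->  (1/x)^2 = x^(-2); check: E(3) = 9 but E(1/3) = 1/9.   [not invariant]
(C) x - 1/x  ->  (1/x) - 1/(1/x) = -x + 1/x; check: E(3) = 8/3 but E(1/3) = -8/3.   [not invariant]
(D) 2x + 1  ->  2(1/x) + 1 = (x + 2)/x; check: E(3) = 7 but E(1/3) = 5/3.   [not invariant]

Only (A) is unchanged. E is symmetric under swapping x with f(x) = 1/x, which is exactly what an involution does.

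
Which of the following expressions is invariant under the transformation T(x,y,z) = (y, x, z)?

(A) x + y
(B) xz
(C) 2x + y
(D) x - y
A

Apply T(x,y,z) = (y, x, z) to each option, i.e. replace (x, y, z) by the transformed coordinates.
Substitute the transformed coordinates into each option and compare with the original:
(A) x + y  ->  (y) + (x) = x + y   [equals x + y: invariant]
(B) xz  ->  (y)(z) = yz   [differs from xz: not invariant]
(C) 2x + y  ->  2(y) + (x) = x + 2y   [differs from 2x + y: not invariant]
(D) x - y  ->  (y) - (x) = -x + y   [differs from x - y: not invariant]

Only option (A), x + y, is unchanged by the transformation.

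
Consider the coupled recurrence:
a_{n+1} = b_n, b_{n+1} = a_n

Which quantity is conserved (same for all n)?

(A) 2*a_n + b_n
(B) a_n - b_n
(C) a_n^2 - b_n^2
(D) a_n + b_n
D

Replace a_n by a_{n+1} = b_n and b_n by b_{n+1} = a_n in each option and simplify:
(A) 2*a_n + b_n  ->  2*(b_n) + (a_n) = a_n + 2*b_n   [not conserved]
(B) a_n - b_n  ->  (b_n) - (a_n) = -a_n + b_n   [not conserved]
(C) a_n^2 - b_n^2  ->  (b_n)^2 - (a_n)^2 = -a_n^2 + b_n^2   [not conserved]
(D) a_n + b_n  ->  (b_n) + (a_n) = a_n + b_n   [conserved]

Only (D) a_n + b_n returns to itself after one step, so it is the conserved quantity.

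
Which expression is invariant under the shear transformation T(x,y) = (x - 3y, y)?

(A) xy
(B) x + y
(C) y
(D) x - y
C

Under the shear T(x,y) = (x - 3y, y):
Substitute the transformed coordinates into each option and compare with the original:
(A) xy  ->  (x - 3y)(y) = xy - 3y^2   [differs from xy: not invariant]
(B) x + y  ->  (x - 3y) + (y) = x - 2y   [differs from x + y: not invariant]
(C) y  ->  (y) = y   [equals y: invariant]
(D) x - y  ->  (x - 3y) - (y) = x - 4y   [differs from x - y: not invariant]

Only option (C), y, is unchanged by the transformation.
A horizontal shear moves points parallel to the x-axis, so the y-coordinate (and any function of y alone) is unchanged.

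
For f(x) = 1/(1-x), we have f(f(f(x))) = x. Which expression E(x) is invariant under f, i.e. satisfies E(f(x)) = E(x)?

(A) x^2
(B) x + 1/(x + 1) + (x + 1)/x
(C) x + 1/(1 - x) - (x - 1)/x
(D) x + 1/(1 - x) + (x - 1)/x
D

Replace x by f(x) = 1/(1 - x) in each option and simplify. As a quick numerical cross-check, also compare E(4) with E(f(4)) = E(-1/3).

(A) x^2  ->  (1/(1 - x))^2 = (x - 1)^(-2); check: E(4) = 16 but E(-1/3) = 1/9.   [not invariant]
(B) x + 1/(x + 1) + (x + 1)/x  ->  (1/(1 - x)) + 1/((1/(1 - x)) + 1) + ((1/(1 - x)) + 1)/(1/(1 - x)) = (-x^3 + 6x^2 - 11x + 7)/(x^2 - 3x + 2); check: E(4) = 109/20 but E(-1/3) = -5/6.   [not invariant]
(C) x + 1/(1 - x) - (x - 1)/x  ->  (1/(1 - x)) + 1/(1 - (1/(1 - x))) - ((1/(1 - x)) - 1)/(1/(1 - x)) = (x^2(1 - x) - x + (x - 1)^2)/(x(x - 1)); check: E(4) = 35/12 but E(-1/3) = -43/12.   [not invariant]
(D) x + 1/(1 - x) + (x - 1)/x  ->  (1/(1 - x)) + 1/(1 - (1/(1 - x))) + ((1/(1 - x)) - 1)/(1/(1 - x)), which simplifies back to x + 1/(1 - x) + (x - 1)/x; check: E(4) = 53/12, E(-1/3) = 53/12.   [invariant]

Only (D) is unchanged. Indeed f(f(x)) = 1/(1 - 1/(1-x)) = (1-x)/(-x) = (x-1)/x, so E(x) = x + f(x) + f(f(x)) is the sum over the whole 3-cycle; applying f just permutes the three terms cyclically (x -> f(x) -> f(f(x)) -> x), leaving the sum unchanged.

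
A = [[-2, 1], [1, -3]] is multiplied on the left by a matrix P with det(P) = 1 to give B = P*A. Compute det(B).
5

By the multiplicative property of determinants, det(B) = det(P*A) = det(P) * det(A) = det(A),
so the determinant is invariant under multiplication by any determinant-1 matrix; we just need det(A).

det(A) = (-2)(-3) - (1)(1) = 6 - 1 = 5

Therefore det(B) = 1 * 5 = 5.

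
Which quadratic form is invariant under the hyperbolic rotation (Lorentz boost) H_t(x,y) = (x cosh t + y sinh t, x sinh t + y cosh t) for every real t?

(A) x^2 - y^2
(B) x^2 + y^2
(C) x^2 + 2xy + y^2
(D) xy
A

Write x' = x cosh t + y sinh t, y' = x sinh t + y cosh t and substitute into each option:
(A) x^2 - y^2: (x cosh t + y sinh t)^2 - (x sinh t + y cosh t)^2 = x^2(cosh^2 t - sinh^2 t) + 2xy(cosh t sinh t - sinh t cosh t) + y^2(sinh^2 t - cosh^2 t) = x^2 - y^2   [invariant, using cosh^2 t - sinh^2 t = 1]
(B) x^2 + y^2: (x cosh t + y sinh t)^2 + (x sinh t + y cosh t)^2 = (x^2 + y^2)(cosh^2 t + sinh^2 t) + 4xy sinh t cosh t = (x^2 + y^2) cosh 2t + 2xy sinh 2t   [not invariant for t != 0]
(C) x^2 + 2xy + y^2: (x' + y')^2 with x' + y' = (x + y)(cosh t + sinh t) = (x + y)e^t, so it becomes (x + y)^2 e^(2t)   [not invariant for t != 0]
(D) xy: (x cosh t + y sinh t)(x sinh t + y cosh t) = xy(cosh^2 t + sinh^2 t) + (x^2 + y^2) sinh t cosh t = xy cosh 2t + (x^2 + y^2)(sinh 2t)/2   [not invariant for t != 0]

Only (A) x^2 - y^2 is unchanged; it is the Minkowski form preserved by Lorentz boosts, just as x^2 + y^2 is preserved by ordinary rotations.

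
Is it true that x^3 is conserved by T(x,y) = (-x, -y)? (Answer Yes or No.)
No

Substitute T(x,y) = (-x, -y) into the expression and compare with the original.

Original: x^3
After applying T: (-x)^3 = -x^3

This differs from the original x^3 (difference: -2x^3), so the expression is NOT invariant.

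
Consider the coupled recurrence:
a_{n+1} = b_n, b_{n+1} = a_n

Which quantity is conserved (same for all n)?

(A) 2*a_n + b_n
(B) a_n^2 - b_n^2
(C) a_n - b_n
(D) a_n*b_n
D

Replace a_n by a_{n+1} = b_n and b_n by b_{n+1} = a_n in each option and simplify:
(A) 2*a_n + b_n  ->  2*(b_n) + (a_n) = a_n + 2*b_n   [not conserved]
(B) a_n^2 - b_n^2  ->  (b_n)^2 - (a_n)^2 = -a_n^2 + b_n^2   [not conserved]
(C) a_n - b_n  ->  (b_n) - (a_n) = -a_n + b_n   [not conserved]
(D) a_n*b_n  ->  (b_n)*(a_n) = a_n*b_n   [conserved]

Only (D) a_n*b_n returns to itself after one step, so it is the conserved quantity.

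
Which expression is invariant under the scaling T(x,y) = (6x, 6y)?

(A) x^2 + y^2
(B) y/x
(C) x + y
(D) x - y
B

Under the uniform scaling T(x,y) = (6x, 6y):
Substitute the transformed coordinates into each option and compare with the original:
(A) x^2 + y^2  ->  (6x)^2 + (6y)^2 = 36x^2 + 36y^2   [differs from x^2 + y^2: not invariant]
(B) y/x  ->  (6y)/(6x) = y/x   [equals y/x: invariant]
(C) x + y  ->  (6x) + (6y) = 6x + 6y   [differs from x + y: not invariant]
(D) x - y  ->  (6x) - (6y) = 6x - 6y   [differs from x - y: not invariant]

Only option (B), y/x, is unchanged by the transformation.
The common factor 6 cancels in a ratio of coordinates, while sums, products and sums of squares pick up factors of 6 or 36.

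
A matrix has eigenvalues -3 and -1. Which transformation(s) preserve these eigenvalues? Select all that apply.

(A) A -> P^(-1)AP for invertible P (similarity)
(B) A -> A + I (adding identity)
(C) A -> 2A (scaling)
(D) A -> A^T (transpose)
A and D

Eigenvalues are preserved by:
1. Similarity transformations: A -> P^(-1)AP (same characteristic polynomial)
2. Transpose: A^T has the same eigenvalues as A

Eigenvalues are NOT preserved by:
- Adding identity: eigenvalues become -3+1, -1+1
- Scaling: eigenvalues become -6, -2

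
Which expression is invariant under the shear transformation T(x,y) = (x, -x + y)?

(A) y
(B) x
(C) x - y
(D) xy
B

Under the shear T(x,y) = (x, -x + y):
Substitute the transformed coordinates into each option and compare with the original:
(A) y  ->  (-x + y) = -x + y   [differs from y: not invariant]
(B) x  ->  (x) = x   [equals x: invariant]
(C) x - y  ->  (x) - (-x + y) = 2x - y   [differs from x - y: not invariant]
(D) xy  ->  (x)(-x + y) = -x^2 + xy   [differs from xy: not invariant]

Only option (B), x, is unchanged by the transformation.
A vertical shear moves points parallel to the y-axis, so the x-coordinate (and any function of x alone) is unchanged.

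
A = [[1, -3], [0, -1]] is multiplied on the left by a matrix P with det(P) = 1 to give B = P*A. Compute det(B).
-1

By the multiplicative property of determinants, det(B) = det(P*A) = det(P) * det(A) = det(A),
so the determinant is invariant under multiplication by any determinant-1 matrix; we just need det(A).

det(A) = (1)(-1) - (-3)(0) = -1 - 0 = -1

Therefore det(B) = 1 * (-1) = -1.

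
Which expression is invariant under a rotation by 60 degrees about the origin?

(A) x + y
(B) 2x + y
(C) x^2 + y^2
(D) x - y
C

A rotation by 60 degrees sends (x, y) to (x/2 - sqrt(3)y/2, sqrt(3)x/2 + y/2).
Substitute the transformed coordinates into each option and compare with the original:
(A) x + y  ->  (x/2 - sqrt(3)y/2) + (sqrt(3)x/2 + y/2) = x/2 + sqrt(3)x/2 - sqrt(3)y/2 + y/2   [differs from x + y: not invariant]
(B) 2x + y  ->  2(x/2 - sqrt(3)y/2) + (sqrt(3)x/2 + y/2) = sqrt(3)x/2 + x - sqrt(3)y + y/2   [differs from 2x + y: not invariant]
(C) x^2 + y^2  ->  (x/2 - sqrt(3)y/2)^2 + (sqrt(3)x/2 + y/2)^2 = x^2 + y^2   [equals x^2 + y^2: invariant]
(D) x - y  ->  (x/2 - sqrt(3)y/2) - (sqrt(3)x/2 + y/2) = -sqrt(3)x/2 + x/2 - sqrt(3)y/2 - y/2   [differs from x - y: not invariant]

Only option (C), x^2 + y^2, is unchanged by the transformation.
Geometrically, x^2 + y^2 is the squared distance from the origin, which every rotation about the origin preserves.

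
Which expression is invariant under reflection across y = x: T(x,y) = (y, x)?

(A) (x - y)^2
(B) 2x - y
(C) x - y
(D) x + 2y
A

The map is reflection across y = x: T(x,y) = (y, x).
Substitute the transformed coordinates into each option and compare with the original:
(A) (x - y)^2  ->  ((y) - (x))^2 = x^2 - 2xy + y^2   [equals (x - y)^2: invariant]
(B) 2x - y  ->  2(y) - (x) = -x + 2y   [differs from 2x - y: not invariant]
(C) x - y  ->  (y) - (x) = -x + y   [differs from x - y: not invariant]
(D) x + 2y  ->  (y) + 2(x) = 2x + y   [differs from x + 2y: not invariant]

Only option (A), (x - y)^2, is unchanged by the transformation.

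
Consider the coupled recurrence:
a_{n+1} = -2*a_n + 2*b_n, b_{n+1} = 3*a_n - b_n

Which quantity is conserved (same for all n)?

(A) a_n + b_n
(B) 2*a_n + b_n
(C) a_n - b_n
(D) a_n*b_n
A

Replace a_n by a_{n+1} = -2*a_n + 2*b_n and b_n by b_{n+1} = 3*a_n - b_n in each option and simplify:
(A) a_n + b_n  ->  (-2*a_n + 2*b_n) + (3*a_n - b_n) = a_n + b_n   [conserved]
(B) 2*a_n + b_n  ->  2*(-2*a_n + 2*b_n) + (3*a_n - b_n) = -a_n + 3*b_n   [not conserved]
(C) a_n - b_n  ->  (-2*a_n + 2*b_n) - (3*a_n - b_n) = -5*a_n + 3*b_n   [not conserved]
(D) a_n*b_n  ->  (-2*a_n + 2*b_n)*(3*a_n - b_n) = -6*a_n^2 + 8*a_n*b_n - 2*b_n^2   [not conserved]

Only (A) a_n + b_n returns to itself after one step, so it is the conserved quantity.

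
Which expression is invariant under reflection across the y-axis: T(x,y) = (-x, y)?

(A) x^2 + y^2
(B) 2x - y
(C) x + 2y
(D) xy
A

The map is reflection across the y-axis: T(x,y) = (-x, y).
Substitute the transformed coordinates into each option and compare with the original:
(A) x^2 + y^2  ->  (-x)^2 + (y)^2 = x^2 + y^2   [equals x^2 + y^2: invariant]
(B) 2x - y  ->  2(-x) - (y) = -2x - y   [differs from 2x - y: not invariant]
(C) x + 2y  ->  (-x) + 2(y) = -x + 2y   [differs from x + 2y: not invariant]
(D) xy  ->  (-x)(y) = -xy   [differs from xy: not invariant]

Only option (A), x^2 + y^2, is unchanged by the transformation.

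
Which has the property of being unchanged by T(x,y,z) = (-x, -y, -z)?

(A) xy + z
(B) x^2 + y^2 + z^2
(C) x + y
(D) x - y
B

Apply T(x,y,z) = (-x, -y, -z) to each option, i.e. replace (x, y, z) by the transformed coordinates.
Substitute the transformed coordinates into each option and compare with the original:
(A) xy + z  ->  (-x)(-y) + (-z) = xy - z   [differs from xy + z: not invariant]
(B) x^2 + y^2 + z^2  ->  (-x)^2 + (-y)^2 + (-z)^2 = x^2 + y^2 + z^2   [equals x^2 + y^2 + z^2: invariant]
(C) x + y  ->  (-x) + (-y) = -x - y   [differs from x + y: not invariant]
(D) x - y  ->  (-x) - (-y) = -x + y   [differs from x - y: not invariant]

Only option (B), x^2 + y^2 + z^2, is unchanged by the transformation.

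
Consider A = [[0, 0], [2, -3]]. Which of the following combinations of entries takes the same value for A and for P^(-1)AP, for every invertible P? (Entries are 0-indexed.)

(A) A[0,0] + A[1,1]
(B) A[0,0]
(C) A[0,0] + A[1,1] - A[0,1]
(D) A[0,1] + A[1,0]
A

A[0,0] + A[1,1] is the trace of A. By the cyclic property of the trace, tr(P^(-1)AP) = tr(APP^(-1)) = tr(A), so it is the same for every matrix similar to A.

The other combinations are not similarity invariants. For example, take P = [[1, 2], [0, 1]] (det P = 1), so P^(-1) = [[1, -2], [0, 1]] and
B = P^(-1)AP = [[-4, -2], [2, 1]].
Evaluating each option on A and on B:
(A) A[0,0] + A[1,1]: -3 for A, -3 for B -> unchanged
(B) A[0,0]: 0 for A, -4 for B -> changes
(C) A[0,0] + A[1,1] - A[0,1]: -3 for A, -1 for B -> changes
(D) A[0,1] + A[1,0]: 2 for A, 0 for B -> changes

Only (A) A[0,0] + A[1,1] = -3 survives (and it does so for every P, not just this one), so it is the invariant.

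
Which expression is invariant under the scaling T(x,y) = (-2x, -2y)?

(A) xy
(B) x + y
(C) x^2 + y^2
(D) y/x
D

Under the uniform scaling T(x,y) = (-2x, -2y):
Substitute the transformed coordinates into each option and compare with the original:
(A) xy  ->  (-2x)(-2y) = 4xy   [differs from xy: not invariant]
(B) x + y  ->  (-2x) + (-2y) = -2x - 2y   [differs from x + y: not invariant]
(C) x^2 + y^2  ->  (-2x)^2 + (-2y)^2 = 4x^2 + 4y^2   [differs from x^2 + y^2: not invariant]
(D) y/x  ->  (-2y)/(-2x) = y/x   [equals y/x: invariant]

Only option (D), y/x, is unchanged by the transformation.
The common factor -2 cancels in a ratio of coordinates, while sums, products and sums of squares pick up factors of -2 or 4.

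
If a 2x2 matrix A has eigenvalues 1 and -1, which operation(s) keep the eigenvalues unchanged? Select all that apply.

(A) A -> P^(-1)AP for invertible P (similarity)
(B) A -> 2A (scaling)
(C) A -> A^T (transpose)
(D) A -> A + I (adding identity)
A and C

Eigenvalues are preserved by:
1. Similarity transformations: A -> P^(-1)AP (same characteristic polynomial)
2. Transpose: A^T has the same eigenvalues as A

Eigenvalues are NOT preserved by:
- Adding identity: eigenvalues become 1+1, -1+1
- Scaling: eigenvalues become 2, -2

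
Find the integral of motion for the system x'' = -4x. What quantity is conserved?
E = (x')^2 + 4x^2

Multiply the equation by x':
x' * x'' = -4x * x'
The left side is d/dt[(x')^2/2] and the right side is d/dt[-4x^2/2], so
d/dt[(x')^2/2 + 4x^2/2] = 0, i.e. (x')^2/2 + 4x^2/2 = constant.
Multiplying by 2, the integral of motion is E = (x')^2 + 4x^2.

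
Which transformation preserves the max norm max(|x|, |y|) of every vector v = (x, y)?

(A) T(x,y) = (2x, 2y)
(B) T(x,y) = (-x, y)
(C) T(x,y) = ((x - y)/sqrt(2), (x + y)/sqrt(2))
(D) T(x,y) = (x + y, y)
B

A transformation preserves a norm if ||T(v)|| = ||v|| for every v; a single vector where the norm changes rules an option out.

(A) T(x,y) = (2x, 2y): v = (1, 0) has norm max(|1|, |0|) = 1, but T(v) = (2, 0) has norm 2 -- not preserved.
(B) T(x,y) = (-x, y): preserves the norm -- it only permutes the coordinates and/or flips signs, which leaves max(|x|, |y|) unchanged.
(C) T(x,y) = ((x - y)/sqrt(2), (x + y)/sqrt(2)): v = (1, 0) has norm max(|1|, |0|) = 1, but T(v) = (sqrt(2)/2, sqrt(2)/2) has norm sqrt(2)/2 -- not preserved.
(D) T(x,y) = (x + y, y): v = (1, 1) has norm max(|1|, |1|) = 1, but T(v) = (2, 1) has norm 2 -- not preserved.

Therefore the answer is (B).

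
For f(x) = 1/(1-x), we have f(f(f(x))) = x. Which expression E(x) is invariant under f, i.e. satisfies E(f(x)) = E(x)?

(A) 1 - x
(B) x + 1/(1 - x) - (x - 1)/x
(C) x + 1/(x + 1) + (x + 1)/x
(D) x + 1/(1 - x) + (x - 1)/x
D

Replace x by f(x) = 1/(1 - x) in each option and simplify. As a quick numerical cross-check, also compare E(3) with E(f(3)) = E(-1/2).

(A) 1 - x  ->  1 - (1/(1 - x)) = x/(x - 1); check: E(3) = -2 but E(-1/2) = 3/2.   [not invariant]
(B) x + 1/(1 - x) - (x - 1)/x  ->  (1/(1 - x)) + 1/(1 - (1/(1 - x))) - ((1/(1 - x)) - 1)/(1/(1 - x)) = (x^2(1 - x) - x + (x - 1)^2)/(x(x - 1)); check: E(3) = 11/6 but E(-1/2) = -17/6.   [not invariant]
(C) x + 1/(x + 1) + (x + 1)/x  ->  (1/(1 - x)) + 1/((1/(1 - x)) + 1) + ((1/(1 - x)) + 1)/(1/(1 - x)) = (-x^3 + 6x^2 - 11x + 7)/(x^2 - 3x + 2); check: E(3) = 55/12 but E(-1/2) = 1/2.   [not invariant]
(D) x + 1/(1 - x) + (x - 1)/x  ->  (1/(1 - x)) + 1/(1 - (1/(1 - x))) + ((1/(1 - x)) - 1)/(1/(1 - x)), which simplifies back to x + 1/(1 - x) + (x - 1)/x; check: E(3) = 19/6, E(-1/2) = 19/6.   [invariant]

Only (D) is unchanged. Indeed f(f(x)) = 1/(1 - 1/(1-x)) = (1-x)/(-x) = (x-1)/x, so E(x) = x + f(x) + f(f(x)) is the sum over the whole 3-cycle; applying f just permutes the three terms cyclically (x -> f(x) -> f(f(x)) -> x), leaving the sum unchanged.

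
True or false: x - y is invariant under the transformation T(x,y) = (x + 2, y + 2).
True

Substitute T(x,y) = (x + 2, y + 2) into the expression and compare with the original.

Original: x - y
After applying T: (x + 2) - (y + 2) = x - y

This is identical to the original x - y, so the expression is invariant.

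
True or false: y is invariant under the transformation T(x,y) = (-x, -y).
False

Substitute T(x,y) = (-x, -y) into the expression and compare with the original.

Original: y
After applying T: (-y) = -y

This differs from the original y (difference: -2y), so the expression is NOT invariant.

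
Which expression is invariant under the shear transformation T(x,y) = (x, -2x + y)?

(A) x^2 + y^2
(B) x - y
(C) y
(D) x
D

Under the shear T(x,y) = (x, -2x + y):
Substitute the transformed coordinates into each option and compare with the original:
(A) x^2 + y^2  ->  (x)^2 + (-2x + y)^2 = 5x^2 - 4xy + y^2   [differs from x^2 + y^2: not invariant]
(B) x - y  ->  (x) - (-2x + y) = 3x - y   [differs from x - y: not invariant]
(C) y  ->  (-2x + y) = -2x + y   [differs from y: not invariant]
(D) x  ->  (x) = x   [equals x: invariant]

Only option (D), x, is unchanged by the transformation.
A vertical shear moves points parallel to the y-axis, so the x-coordinate (and any function of x alone) is unchanged.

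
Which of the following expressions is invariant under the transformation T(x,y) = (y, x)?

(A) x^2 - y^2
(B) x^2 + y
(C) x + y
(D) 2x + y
C

An expression E(x,y) is invariant under T if E(T(x,y)) = E(x,y). Here T(x,y) = (y, x).
Substitute the transformed coordinates into each option and compare with the original:
(A) x^2 - y^2  ->  (y)^2 - (x)^2 = -x^2 + y^2   [differs from x^2 - y^2: not invariant]
(B) x^2 + y  ->  (y)^2 + (x) = x + y^2   [differs from x^2 + y: not invariant]
(C) x + y  ->  (y) + (x) = x + y   [equals x + y: invariant]
(D) 2x + y  ->  2(y) + (x) = x + 2y   [differs from 2x + y: not invariant]

Only option (C), x + y, is unchanged by the transformation.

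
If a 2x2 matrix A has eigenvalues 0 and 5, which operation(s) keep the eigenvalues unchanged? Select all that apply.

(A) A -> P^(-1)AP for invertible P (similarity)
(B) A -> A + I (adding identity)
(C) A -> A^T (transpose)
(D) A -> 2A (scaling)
A and C

Eigenvalues are preserved by:
1. Similarity transformations: A -> P^(-1)AP (same characteristic polynomial)
2. Transpose: A^T has the same eigenvalues as A

Eigenvalues are NOT preserved by:
- Adding identity: eigenvalues become 0+1, 5+1
- Scaling: eigenvalues become 0, 10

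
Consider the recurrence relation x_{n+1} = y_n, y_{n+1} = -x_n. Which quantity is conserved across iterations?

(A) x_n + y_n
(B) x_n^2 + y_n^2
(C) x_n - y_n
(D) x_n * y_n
B

For the recurrence x_{n+1} = y_n, y_{n+1} = -x_n:

x_{n+1}^2 + y_{n+1}^2 = y_n^2 + (-x_n)^2 = x_n^2 + y_n^2
The sum of squares is conserved (like energy in a harmonic oscillator).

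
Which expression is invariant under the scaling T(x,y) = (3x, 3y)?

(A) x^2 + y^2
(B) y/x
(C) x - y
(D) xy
B

Under the uniform scaling T(x,y) = (3x, 3y):
Substitute the transformed coordinates into each option and compare with the original:
(A) x^2 + y^2  ->  (3x)^2 + (3y)^2 = 9x^2 + 9y^2   [differs from x^2 + y^2: not invariant]
(B) y/x  ->  (3y)/(3x) = y/x   [equals y/x: invariant]
(C) x - y  ->  (3x) - (3y) = 3x - 3y   [differs from x - y: not invariant]
(D) xy  ->  (3x)(3y) = 9xy   [differs from xy: not invariant]

Only option (B), y/x, is unchanged by the transformation.
The common factor 3 cancels in a ratio of coordinates, while sums, products and sums of squares pick up factors of 3 or 9.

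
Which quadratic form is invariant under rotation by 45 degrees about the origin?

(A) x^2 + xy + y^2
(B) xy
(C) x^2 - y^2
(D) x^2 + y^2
D

Rotation by 45 degrees sends (x, y) to (sqrt(2)x/2 - sqrt(2)y/2, sqrt(2)x/2 + sqrt(2)y/2).
Substitute the transformed coordinates into each option and compare with the original:
(A) x^2 + xy + y^2  ->  (sqrt(2)x/2 - sqrt(2)y/2)^2 + (sqrt(2)x/2 - sqrt(2)y/2)(sqrt(2)x/2 + sqrt(2)y/2) + (sqrt(2)x/2 + sqrt(2)y/2)^2 = 3x^2/2 + y^2/2   [differs from x^2 + xy + y^2: not invariant]
(B) xy  ->  (sqrt(2)x/2 - sqrt(2)y/2)(sqrt(2)x/2 + sqrt(2)y/2) = x^2/2 - y^2/2   [differs from xy: not invariant]
(C) x^2 - y^2  ->  (sqrt(2)x/2 - sqrt(2)y/2)^2 - (sqrt(2)x/2 + sqrt(2)y/2)^2 = -2xy   [differs from x^2 - y^2: not invariant]
(D) x^2 + y^2  ->  (sqrt(2)x/2 - sqrt(2)y/2)^2 + (sqrt(2)x/2 + sqrt(2)y/2)^2 = x^2 + y^2   [equals x^2 + y^2: invariant]

Only option (D), x^2 + y^2, is unchanged by the transformation.
x^2 + y^2 is the squared distance from the origin, which rotations preserve.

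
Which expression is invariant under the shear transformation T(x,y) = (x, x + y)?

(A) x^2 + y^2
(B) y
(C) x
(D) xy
C

Under the shear T(x,y) = (x, x + y):
Substitute the transformed coordinates into each option and compare with the original:
(A) x^2 + y^2  ->  (x)^2 + (x + y)^2 = 2x^2 + 2xy + y^2   [differs from x^2 + y^2: not invariant]
(B) y  ->  (x + y) = x + y   [differs from y: not invariant]
(C) x  ->  (x) = x   [equals x: invariant]
(D) xy  ->  (x)(x + y) = x^2 + xy   [differs from xy: not invariant]

Only option (C), x, is unchanged by the transformation.
A vertical shear moves points parallel to the y-axis, so the x-coordinate (and any function of x alone) is unchanged.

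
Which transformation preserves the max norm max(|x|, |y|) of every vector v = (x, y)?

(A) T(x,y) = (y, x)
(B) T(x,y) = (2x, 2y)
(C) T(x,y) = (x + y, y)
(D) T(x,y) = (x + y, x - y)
A

A transformation preserves a norm if ||T(v)|| = ||v|| for every v; a single vector where the norm changes rules an option out.

(A) T(x,y) = (y, x): preserves the norm -- it only permutes the coordinates and/or flips signs, which leaves max(|x|, |y|) unchanged.
(B) T(x,y) = (2x, 2y): v = (1, 0) has norm max(|1|, |0|) = 1, but T(v) = (2, 0) has norm 2 -- not preserved.
(C) T(x,y) = (x + y, y): v = (1, 1) has norm max(|1|, |1|) = 1, but T(v) = (2, 1) has norm 2 -- not preserved.
(D) T(x,y) = (x + y, x - y): v = (1, 1) has norm max(|1|, |1|) = 1, but T(v) = (2, 0) has norm 2 -- not preserved.

Therefore the answer is (A).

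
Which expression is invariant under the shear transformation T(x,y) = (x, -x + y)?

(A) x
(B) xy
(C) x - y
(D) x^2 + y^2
A

Under the shear T(x,y) = (x, -x + y):
Substitute the transformed coordinates into each option and compare with the original:
(A) x  ->  (x) = x   [equals x: invariant]
(B) xy  ->  (x)(-x + y) = -x^2 + xy   [differs from xy: not invariant]
(C) x - y  ->  (x) - (-x + y) = 2x - y   [differs from x - y: not invariant]
(D) x^2 + y^2  ->  (x)^2 + (-x + y)^2 = 2x^2 - 2xy + y^2   [differs from x^2 + y^2: not invariant]

Only option (A), x, is unchanged by the transformation.
A vertical shear moves points parallel to the y-axis, so the x-coordinate (and any function of x alone) is unchanged.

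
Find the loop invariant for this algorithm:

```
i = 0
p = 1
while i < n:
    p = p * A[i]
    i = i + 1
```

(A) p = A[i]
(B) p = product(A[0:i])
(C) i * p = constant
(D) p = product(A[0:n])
B

A loop invariant must hold before the first iteration and be re-established by every execution of the body.

(B) p = product(A[0:i]): Initially i = 0 and p = 1 = product of the empty slice A[0:0]. If p = product(A[0:i]) holds at the top of an iteration, the body sets p to product(A[0:i]) * A[i] = product(A[0:i+1]) and then i to i+1, so the property is restored. At exit i = n, giving p = product(A[0:n]).

The other options fail:
(A) p = A[i]: after the first iteration p = A[0] but i = 1; in general p is a product of several elements, not a single one.
(C) i * p = constant: initially i * p = 0, but after one iteration it is 1 * A[0], which is nonzero in general.
(D) p = product(A[0:n]): false before the loop (p = 1, not the full product) -- it only becomes true at exit.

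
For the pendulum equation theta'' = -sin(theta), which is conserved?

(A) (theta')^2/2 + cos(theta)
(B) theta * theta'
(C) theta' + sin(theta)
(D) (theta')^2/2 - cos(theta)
D

A first integral I satisfies dI/dt = 0 along every solution. Differentiate each option and use the equation of motion:
(A) d/dt[(theta')^2/2 + cos(theta)] = theta' theta'' - sin(theta) theta' = -2 theta' sin(theta), not identically 0
(B) d/dt[theta * theta'] = (theta')^2 + theta theta'' = (theta')^2 - theta sin(theta), not identically 0
(C) d/dt[theta' + sin(theta)] = theta'' + cos(theta) theta' = -sin(theta) + theta' cos(theta), not identically 0
(D) d/dt[(theta')^2/2 - cos(theta)] = theta' theta'' + sin(theta) theta' = theta'(-sin(theta)) + theta' sin(theta) = 0

Only (D) has zero time-derivative. This is the total energy: kinetic (theta')^2/2 plus potential -cos(theta).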